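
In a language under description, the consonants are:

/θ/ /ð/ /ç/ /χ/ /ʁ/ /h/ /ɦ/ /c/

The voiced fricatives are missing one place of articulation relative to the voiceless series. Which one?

dental: voiceless /θ/, voiced /ð/.
palatal: voiceless /ç/, voiced —.
uvular: voiceless /χ/, voiced /ʁ/.
glottal: voiceless /h/, voiced /ɦ/.
Every place of articulation has a voiced member except palatal, where /ʝ/ would be expected.

palatal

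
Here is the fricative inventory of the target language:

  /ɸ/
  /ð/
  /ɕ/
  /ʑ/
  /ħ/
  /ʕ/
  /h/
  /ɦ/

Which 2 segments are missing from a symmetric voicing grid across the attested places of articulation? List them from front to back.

Voiceless: /ɸ/ (bilabial), /ɕ/ (alveolo-palatal), /ħ/ (pharyngeal), /h/ (glottal).
Voiced: /ð/ (dental), /ʑ/ (alveolo-palatal), /ʕ/ (pharyngeal), /ɦ/ (glottal).
Gaps, from front to back: bilabial lacks voiced (/β/); dental lacks voiceless (/θ/).

/β/, /θ/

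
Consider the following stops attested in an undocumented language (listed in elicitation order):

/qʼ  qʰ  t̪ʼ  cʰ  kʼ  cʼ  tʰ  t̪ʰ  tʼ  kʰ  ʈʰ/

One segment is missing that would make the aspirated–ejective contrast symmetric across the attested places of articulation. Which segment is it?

/ʈʼ/

dental: aspirated /t̪ʰ/, ejective /t̪ʼ/.
alveolar: aspirated /tʰ/, ejective /tʼ/.
retroflex: aspirated /ʈʰ/, ejective —.
palatal: aspirated /cʰ/, ejective /cʼ/.
velar: aspirated /kʰ/, ejective /kʼ/.
uvular: aspirated /qʰ/, ejective /qʼ/.
The retroflex row has no ejective member, so the gap is the ejective retroflex stop /ʈʼ/.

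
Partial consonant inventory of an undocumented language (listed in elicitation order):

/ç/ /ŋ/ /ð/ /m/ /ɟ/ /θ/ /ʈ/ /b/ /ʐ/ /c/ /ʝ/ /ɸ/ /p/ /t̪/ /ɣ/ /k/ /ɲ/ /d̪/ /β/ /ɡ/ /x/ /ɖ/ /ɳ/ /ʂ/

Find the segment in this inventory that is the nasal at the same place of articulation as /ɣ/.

/ŋ/

/ɣ/ is a voiced velar fricative.
The nasal at the same place is a velar nasal — in this inventory, /ŋ/.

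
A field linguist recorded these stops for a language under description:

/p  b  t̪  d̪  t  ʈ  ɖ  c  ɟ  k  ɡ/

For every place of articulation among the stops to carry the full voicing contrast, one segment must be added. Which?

place of articulation  voiceless  voiced  
bilabial          p         b       
dental            t̪        d̪      
alveolar          t         —       
retroflex         ʈ         ɖ       
palatal           c         ɟ       
velar             k         ɡ       
The alveolar row has no voiced member, so the gap is the voiced alveolar stop /d/.

/d/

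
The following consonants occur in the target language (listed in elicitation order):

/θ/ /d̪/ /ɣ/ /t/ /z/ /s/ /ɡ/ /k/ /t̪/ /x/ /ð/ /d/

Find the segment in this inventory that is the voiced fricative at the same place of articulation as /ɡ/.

/ɡ/ is a voiced velar stop.
The voiced fricative at the same place is a voiced velar fricative — in this inventory, /ɣ/.

/ɣ/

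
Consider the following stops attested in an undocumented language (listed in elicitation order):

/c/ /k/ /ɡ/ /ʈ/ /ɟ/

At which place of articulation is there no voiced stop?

retroflex: voiceless /ʈ/, voiced —.
palatal: voiceless /c/, voiced /ɟ/.
velar: voiceless /k/, voiced /ɡ/.
Every place of articulation has a voiced member except retroflex, where /ɖ/ would be expected.

retroflex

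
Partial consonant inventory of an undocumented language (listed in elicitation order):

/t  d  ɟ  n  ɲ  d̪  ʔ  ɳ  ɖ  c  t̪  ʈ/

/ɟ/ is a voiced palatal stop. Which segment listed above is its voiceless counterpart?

/c/

The voiceless counterpart is a voiceless palatal stop — in this inventory, /c/.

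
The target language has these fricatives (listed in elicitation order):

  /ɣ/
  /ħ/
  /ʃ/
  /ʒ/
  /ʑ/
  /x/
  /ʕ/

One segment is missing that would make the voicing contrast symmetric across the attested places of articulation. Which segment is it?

/ɕ/

postalveolar: voiceless /ʃ/, voiced /ʒ/.
alveolo-palatal: voiceless —, voiced /ʑ/.
velar: voiceless /x/, voiced /ɣ/.
pharyngeal: voiceless /ħ/, voiced /ʕ/.
The alveolo-palatal row has no voiceless member, so the gap is the voiceless alveolo-palatal fricative /ɕ/.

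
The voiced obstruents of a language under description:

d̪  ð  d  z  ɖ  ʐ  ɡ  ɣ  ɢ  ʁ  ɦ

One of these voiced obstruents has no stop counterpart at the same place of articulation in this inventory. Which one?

Dental: /d̪/ ~ /ð/
Alveolar: /d/ ~ /z/
Retroflex: /ɖ/ ~ /ʐ/
Velar: /ɡ/ ~ /ɣ/
Uvular: /ɢ/ ~ /ʁ/
Glottal: only /ɦ/ (fricative); no stop partner.
So /ɦ/ is the unpaired segment.

/ɦ/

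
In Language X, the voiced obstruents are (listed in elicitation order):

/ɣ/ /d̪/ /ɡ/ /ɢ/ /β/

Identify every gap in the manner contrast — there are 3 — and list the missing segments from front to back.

/b/, /ð/, /ʁ/

Stop: /d̪/ (dental), /ɡ/ (velar), /ɢ/ (uvular).
Fricative: /β/ (bilabial), /ɣ/ (velar).
Gaps, from front to back: bilabial lacks stop (/b/); dental lacks fricative (/ð/); uvular lacks fricative (/ʁ/).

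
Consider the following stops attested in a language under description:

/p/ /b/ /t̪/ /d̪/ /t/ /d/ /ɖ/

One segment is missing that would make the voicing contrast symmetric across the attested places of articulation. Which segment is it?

/ʈ/

bilabial: voiceless /p/, voiced /b/.
dental: voiceless /t̪/, voiced /d̪/.
alveolar: voiceless /t/, voiced /d/.
retroflex: voiceless —, voiced /ɖ/.
The retroflex row has no voiceless member, so the gap is the voiceless retroflex stop /ʈ/.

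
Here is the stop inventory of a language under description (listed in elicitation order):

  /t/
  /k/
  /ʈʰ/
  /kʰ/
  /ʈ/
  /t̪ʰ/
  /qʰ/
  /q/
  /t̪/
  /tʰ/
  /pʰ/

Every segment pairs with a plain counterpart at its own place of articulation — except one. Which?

/pʰ/

Dental: /t̪/ ~ /t̪ʰ/
Alveolar: /t/ ~ /tʰ/
Retroflex: /ʈ/ ~ /ʈʰ/
Velar: /k/ ~ /kʰ/
Uvular: /q/ ~ /qʰ/
Bilabial: only /pʰ/ (aspirated); no plain partner.
So /pʰ/ is the unpaired segment.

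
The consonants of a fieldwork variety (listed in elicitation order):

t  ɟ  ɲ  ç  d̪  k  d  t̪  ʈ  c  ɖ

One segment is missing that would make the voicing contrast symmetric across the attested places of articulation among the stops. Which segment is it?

/ɡ/

Voiceless: /t̪/ (dental), /t/ (alveolar), /ʈ/ (retroflex), /c/ (palatal), /k/ (velar).
Voiced: /d̪/ (dental), /d/ (alveolar), /ɖ/ (retroflex), /ɟ/ (palatal).
The velar row has no voiced member, so the gap is the voiced velar stop /ɡ/.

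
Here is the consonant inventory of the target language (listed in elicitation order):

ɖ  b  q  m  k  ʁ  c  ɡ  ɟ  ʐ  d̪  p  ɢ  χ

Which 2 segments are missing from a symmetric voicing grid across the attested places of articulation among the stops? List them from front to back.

place of articulation  voiceless  voiced  
bilabial          p         b       
dental            —         d̪      
retroflex         —         ɖ       
palatal           c         ɟ       
velar             k         ɡ       
uvular            q         ɢ       
Gaps, from front to back: dental lacks voiceless (/t̪/); retroflex lacks voiceless (/ʈ/).

/t̪/, /ʈ/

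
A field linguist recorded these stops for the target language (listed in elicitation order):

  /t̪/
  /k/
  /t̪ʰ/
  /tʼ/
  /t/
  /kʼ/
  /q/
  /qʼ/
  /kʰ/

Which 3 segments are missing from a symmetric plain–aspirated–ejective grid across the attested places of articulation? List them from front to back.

dental: plain /t̪/, aspirated /t̪ʰ/, ejective —.
alveolar: plain /t/, aspirated —, ejective /tʼ/.
velar: plain /k/, aspirated /kʰ/, ejective /kʼ/.
uvular: plain /q/, aspirated —, ejective /qʼ/.
Gaps, from front to back: dental lacks ejective (/t̪ʼ/); alveolar lacks aspirated (/tʰ/); uvular lacks aspirated (/qʰ/).

/t̪ʼ/, /tʰ/, /qʰ/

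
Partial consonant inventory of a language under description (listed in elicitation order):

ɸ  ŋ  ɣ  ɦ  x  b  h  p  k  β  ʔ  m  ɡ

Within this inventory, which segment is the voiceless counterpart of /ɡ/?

/ɡ/ is a voiced velar stop.
The voiceless counterpart is a voiceless velar stop — in this inventory, /k/.

/k/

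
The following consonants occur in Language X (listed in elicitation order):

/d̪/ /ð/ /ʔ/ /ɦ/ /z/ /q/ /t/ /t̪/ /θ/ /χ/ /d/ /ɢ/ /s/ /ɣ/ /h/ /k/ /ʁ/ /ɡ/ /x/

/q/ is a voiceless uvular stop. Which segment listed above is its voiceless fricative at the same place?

/χ/

The voiceless fricative at the same place is a voiceless uvular fricative — in this inventory, /χ/.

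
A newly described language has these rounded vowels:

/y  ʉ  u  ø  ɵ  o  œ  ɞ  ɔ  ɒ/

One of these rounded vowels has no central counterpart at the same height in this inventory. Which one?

/ɒ/

High: /y/ ~ /ʉ/ ~ /u/
High-mid: /ø/ ~ /ɵ/ ~ /o/
Low-mid: /œ/ ~ /ɞ/ ~ /ɔ/
Low: only /ɒ/ (back); no central partner.
So /ɒ/ is the unpaired segment.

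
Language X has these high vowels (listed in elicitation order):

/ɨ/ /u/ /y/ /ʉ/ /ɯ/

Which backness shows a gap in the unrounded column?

front

backness          unrounded  rounded 
front             —         y       
central           ɨ         ʉ       
back              ɯ         u       
Every backness has an unrounded member except front, where /i/ would be expected.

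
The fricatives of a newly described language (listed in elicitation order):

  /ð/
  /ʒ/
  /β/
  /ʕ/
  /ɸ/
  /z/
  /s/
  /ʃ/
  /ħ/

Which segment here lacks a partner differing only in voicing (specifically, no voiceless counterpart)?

Bilabial: /ɸ/ ~ /β/
Alveolar: /s/ ~ /z/
Postalveolar: /ʃ/ ~ /ʒ/
Pharyngeal: /ħ/ ~ /ʕ/
Dental: only /ð/ (voiced); no voiceless partner.
So /ð/ is the unpaired segment.

/ð/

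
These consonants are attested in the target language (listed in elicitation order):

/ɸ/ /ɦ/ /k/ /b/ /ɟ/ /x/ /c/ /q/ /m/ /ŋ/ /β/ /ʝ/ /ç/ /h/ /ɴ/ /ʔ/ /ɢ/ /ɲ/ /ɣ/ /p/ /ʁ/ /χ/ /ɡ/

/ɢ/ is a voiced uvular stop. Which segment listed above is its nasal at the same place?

/ɴ/

The nasal at the same place is an uvular nasal — in this inventory, /ɴ/.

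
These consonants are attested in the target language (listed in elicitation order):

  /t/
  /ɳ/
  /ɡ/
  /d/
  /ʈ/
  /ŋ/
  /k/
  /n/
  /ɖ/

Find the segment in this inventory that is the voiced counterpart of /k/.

/ɡ/

/k/ is a voiceless velar stop.
The voiced counterpart is a voiced velar stop — in this inventory, /ɡ/.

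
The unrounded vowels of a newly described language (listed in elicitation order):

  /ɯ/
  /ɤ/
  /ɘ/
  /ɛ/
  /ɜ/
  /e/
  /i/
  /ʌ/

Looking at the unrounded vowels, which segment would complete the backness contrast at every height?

/ɨ/

Front: /i/ (high), /e/ (high-mid), /ɛ/ (low-mid).
Central: /ɘ/ (high-mid), /ɜ/ (low-mid).
Back: /ɯ/ (high), /ɤ/ (high-mid), /ʌ/ (low-mid).
The high row has no central member, so the gap is the high central unrounded vowel /ɨ/.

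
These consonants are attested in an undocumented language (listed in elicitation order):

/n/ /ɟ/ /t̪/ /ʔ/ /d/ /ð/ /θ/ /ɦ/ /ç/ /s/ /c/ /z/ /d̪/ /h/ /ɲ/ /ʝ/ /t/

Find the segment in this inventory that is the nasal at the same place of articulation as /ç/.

/ɲ/

/ç/ is a voiceless palatal fricative.
The nasal at the same place is a palatal nasal — in this inventory, /ɲ/.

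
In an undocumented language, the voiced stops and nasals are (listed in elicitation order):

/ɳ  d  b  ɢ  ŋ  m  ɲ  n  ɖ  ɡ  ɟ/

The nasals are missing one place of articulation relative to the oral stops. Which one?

uvular

Oral stop: /b/ (bilabial), /d/ (alveolar), /ɖ/ (retroflex), /ɟ/ (palatal), /ɡ/ (velar), /ɢ/ (uvular).
Nasal: /m/ (bilabial), /n/ (alveolar), /ɳ/ (retroflex), /ɲ/ (palatal), /ŋ/ (velar).
Every place of articulation has a nasal member except uvular, where /ɴ/ would be expected.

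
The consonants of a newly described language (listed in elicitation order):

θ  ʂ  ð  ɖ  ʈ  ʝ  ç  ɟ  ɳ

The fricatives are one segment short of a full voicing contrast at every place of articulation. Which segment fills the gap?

/ʐ/

place of articulation  voiceless  voiced  
dental            θ         ð       
retroflex         ʂ         —       
palatal           ç         ʝ       
The retroflex row has no voiced member, so the gap is the voiced retroflex fricative /ʐ/.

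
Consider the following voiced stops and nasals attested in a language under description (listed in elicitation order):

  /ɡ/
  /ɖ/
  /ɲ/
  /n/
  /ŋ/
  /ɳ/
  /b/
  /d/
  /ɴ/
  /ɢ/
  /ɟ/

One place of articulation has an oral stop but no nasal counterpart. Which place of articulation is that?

bilabial: oral stop /b/, nasal —.
alveolar: oral stop /d/, nasal /n/.
retroflex: oral stop /ɖ/, nasal /ɳ/.
palatal: oral stop /ɟ/, nasal /ɲ/.
velar: oral stop /ɡ/, nasal /ŋ/.
uvular: oral stop /ɢ/, nasal /ɴ/.
Every place of articulation has a nasal member except bilabial, where /m/ would be expected.

bilabial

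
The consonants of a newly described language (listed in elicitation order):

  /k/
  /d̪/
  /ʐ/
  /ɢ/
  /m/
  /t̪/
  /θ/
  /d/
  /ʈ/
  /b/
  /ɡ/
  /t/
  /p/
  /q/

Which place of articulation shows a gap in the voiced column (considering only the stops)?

bilabial: voiceless /p/, voiced /b/.
dental: voiceless /t̪/, voiced /d̪/.
alveolar: voiceless /t/, voiced /d/.
retroflex: voiceless /ʈ/, voiced —.
velar: voiceless /k/, voiced /ɡ/.
uvular: voiceless /q/, voiced /ɢ/.
Every place of articulation has a voiced member except retroflex, where /ɖ/ would be expected.

retroflex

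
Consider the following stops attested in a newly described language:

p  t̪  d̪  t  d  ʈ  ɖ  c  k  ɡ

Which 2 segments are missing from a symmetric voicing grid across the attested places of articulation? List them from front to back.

place of articulation  voiceless  voiced  
bilabial          p         —       
dental            t̪        d̪      
alveolar          t         d       
retroflex         ʈ         ɖ       
palatal           c         —       
velar             k         ɡ       
Gaps, from front to back: bilabial lacks voiced (/b/); palatal lacks voiced (/ɟ/).

/b/, /ɟ/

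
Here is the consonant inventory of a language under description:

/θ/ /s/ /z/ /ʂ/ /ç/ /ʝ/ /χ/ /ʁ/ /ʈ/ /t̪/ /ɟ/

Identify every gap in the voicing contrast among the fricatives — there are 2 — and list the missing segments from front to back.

dental: voiceless /θ/, voiced —.
alveolar: voiceless /s/, voiced /z/.
retroflex: voiceless /ʂ/, voiced —.
palatal: voiceless /ç/, voiced /ʝ/.
uvular: voiceless /χ/, voiced /ʁ/.
Gaps, from front to back: dental lacks voiced (/ð/); retroflex lacks voiced (/ʐ/).

/ð/, /ʐ/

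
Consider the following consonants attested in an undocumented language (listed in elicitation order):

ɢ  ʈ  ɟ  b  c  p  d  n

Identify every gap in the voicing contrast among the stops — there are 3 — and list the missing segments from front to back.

/t/, /ɖ/, /q/

Voiceless: /p/ (bilabial), /ʈ/ (retroflex), /c/ (palatal).
Voiced: /b/ (bilabial), /d/ (alveolar), /ɟ/ (palatal), /ɢ/ (uvular).
Gaps, from front to back: alveolar lacks voiceless (/t/); retroflex lacks voiced (/ɖ/); uvular lacks voiceless (/q/).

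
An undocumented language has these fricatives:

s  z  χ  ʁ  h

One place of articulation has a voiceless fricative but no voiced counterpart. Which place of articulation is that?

glottal

Voiceless: /s/ (alveolar), /χ/ (uvular), /h/ (glottal).
Voiced: /z/ (alveolar), /ʁ/ (uvular).
Every place of articulation has a voiced member except glottal, where /ɦ/ would be expected.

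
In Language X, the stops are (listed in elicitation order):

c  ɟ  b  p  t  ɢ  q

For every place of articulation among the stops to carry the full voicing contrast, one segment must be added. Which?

/d/

Voiceless: /p/ (bilabial), /t/ (alveolar), /c/ (palatal), /q/ (uvular).
Voiced: /b/ (bilabial), /ɟ/ (palatal), /ɢ/ (uvular).
The alveolar row has no voiced member, so the gap is the voiced alveolar stop /d/.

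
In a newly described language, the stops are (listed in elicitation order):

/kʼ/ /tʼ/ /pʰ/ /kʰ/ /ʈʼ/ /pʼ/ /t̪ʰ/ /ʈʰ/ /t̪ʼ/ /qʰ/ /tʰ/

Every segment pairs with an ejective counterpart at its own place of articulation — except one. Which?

/qʰ/

Bilabial: /pʰ/ ~ /pʼ/
Dental: /t̪ʰ/ ~ /t̪ʼ/
Alveolar: /tʰ/ ~ /tʼ/
Retroflex: /ʈʰ/ ~ /ʈʼ/
Velar: /kʰ/ ~ /kʼ/
Uvular: only /qʰ/ (aspirated); no ejective partner.
So /qʰ/ is the unpaired segment.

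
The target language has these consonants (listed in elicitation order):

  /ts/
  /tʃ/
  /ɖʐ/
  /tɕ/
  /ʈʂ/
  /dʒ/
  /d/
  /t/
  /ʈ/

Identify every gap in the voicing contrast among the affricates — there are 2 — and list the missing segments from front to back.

/dz/, /dʑ/

alveolar: voiceless /ts/, voiced —.
postalveolar: voiceless /tʃ/, voiced /dʒ/.
retroflex: voiceless /ʈʂ/, voiced /ɖʐ/.
alveolo-palatal: voiceless /tɕ/, voiced —.
Gaps, from front to back: alveolar lacks voiced (/dz/); alveolo-palatal lacks voiced (/dʑ/).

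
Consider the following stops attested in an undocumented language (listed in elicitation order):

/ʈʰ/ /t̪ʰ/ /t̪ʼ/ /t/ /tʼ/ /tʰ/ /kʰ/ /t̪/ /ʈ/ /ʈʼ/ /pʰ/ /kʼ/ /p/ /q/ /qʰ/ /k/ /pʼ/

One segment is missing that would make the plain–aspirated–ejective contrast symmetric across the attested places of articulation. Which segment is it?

Plain: /p/ (bilabial), /t̪/ (dental), /t/ (alveolar), /ʈ/ (retroflex), /k/ (velar), /q/ (uvular).
Aspirated: /pʰ/ (bilabial), /t̪ʰ/ (dental), /tʰ/ (alveolar), /ʈʰ/ (retroflex), /kʰ/ (velar), /qʰ/ (uvular).
Ejective: /pʼ/ (bilabial), /t̪ʼ/ (dental), /tʼ/ (alveolar), /ʈʼ/ (retroflex), /kʼ/ (velar).
The uvular row has no ejective member, so the gap is the ejective uvular stop /qʼ/.

/qʼ/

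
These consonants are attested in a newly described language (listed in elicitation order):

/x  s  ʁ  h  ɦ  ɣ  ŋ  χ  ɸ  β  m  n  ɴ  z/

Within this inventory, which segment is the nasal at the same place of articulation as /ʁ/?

/ʁ/ is a voiced uvular fricative.
The nasal at the same place is an uvular nasal — in this inventory, /ɴ/.

/ɴ/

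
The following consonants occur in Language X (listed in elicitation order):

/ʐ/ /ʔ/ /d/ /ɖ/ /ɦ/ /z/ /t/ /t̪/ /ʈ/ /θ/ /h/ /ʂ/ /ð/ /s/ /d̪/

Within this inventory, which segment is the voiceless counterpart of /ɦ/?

/h/

/ɦ/ is a voiced glottal fricative.
The voiceless counterpart is a voiceless glottal fricative — in this inventory, /h/.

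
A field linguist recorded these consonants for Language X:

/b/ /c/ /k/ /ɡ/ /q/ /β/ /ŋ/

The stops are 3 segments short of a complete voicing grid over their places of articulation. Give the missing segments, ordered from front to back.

/p/, /ɟ/, /ɢ/

Voiceless: /c/ (palatal), /k/ (velar), /q/ (uvular).
Voiced: /b/ (bilabial), /ɡ/ (velar).
Gaps, from front to back: bilabial lacks voiceless (/p/); palatal lacks voiced (/ɟ/); uvular lacks voiced (/ɢ/).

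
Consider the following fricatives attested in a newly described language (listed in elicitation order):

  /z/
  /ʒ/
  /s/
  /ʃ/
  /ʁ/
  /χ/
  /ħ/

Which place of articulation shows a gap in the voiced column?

pharyngeal

Voiceless: /s/ (alveolar), /ʃ/ (postalveolar), /χ/ (uvular), /ħ/ (pharyngeal).
Voiced: /z/ (alveolar), /ʒ/ (postalveolar), /ʁ/ (uvular).
Every place of articulation has a voiced member except pharyngeal, where /ʕ/ would be expected.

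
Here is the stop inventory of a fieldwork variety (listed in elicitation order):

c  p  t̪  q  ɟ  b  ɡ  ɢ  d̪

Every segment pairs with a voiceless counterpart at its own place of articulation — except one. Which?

/ɡ/

Bilabial: /p/ ~ /b/
Dental: /t̪/ ~ /d̪/
Palatal: /c/ ~ /ɟ/
Uvular: /q/ ~ /ɢ/
Velar: only /ɡ/ (voiced); no voiceless partner.
So /ɡ/ is the unpaired segment.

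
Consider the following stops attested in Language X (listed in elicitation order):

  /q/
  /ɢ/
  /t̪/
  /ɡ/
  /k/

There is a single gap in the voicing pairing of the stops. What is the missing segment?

/d̪/

dental: voiceless /t̪/, voiced —.
velar: voiceless /k/, voiced /ɡ/.
uvular: voiceless /q/, voiced /ɢ/.
The dental row has no voiced member, so the gap is the voiced dental stop /d̪/.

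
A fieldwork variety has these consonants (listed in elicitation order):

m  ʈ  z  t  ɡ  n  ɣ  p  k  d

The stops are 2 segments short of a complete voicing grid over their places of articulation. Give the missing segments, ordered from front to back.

place of articulation  voiceless  voiced  
bilabial          p         —       
alveolar          t         d       
retroflex         ʈ         —       
velar             k         ɡ       
Gaps, from front to back: bilabial lacks voiced (/b/); retroflex lacks voiced (/ɖ/).

/b/, /ɖ/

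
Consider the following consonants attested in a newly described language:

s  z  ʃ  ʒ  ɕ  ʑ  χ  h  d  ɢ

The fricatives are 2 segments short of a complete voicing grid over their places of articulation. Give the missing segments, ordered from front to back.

/ʁ/, /ɦ/

place of articulation  voiceless  voiced  
alveolar          s         z       
postalveolar      ʃ         ʒ       
alveolo-palatal   ɕ         ʑ       
uvular            χ         —       
glottal           h         —       
Gaps, from front to back: uvular lacks voiced (/ʁ/); glottal lacks voiced (/ɦ/).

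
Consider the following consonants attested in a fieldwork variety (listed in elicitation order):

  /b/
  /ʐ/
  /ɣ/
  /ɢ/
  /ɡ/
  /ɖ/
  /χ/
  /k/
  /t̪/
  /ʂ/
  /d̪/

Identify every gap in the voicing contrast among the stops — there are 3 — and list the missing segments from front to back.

/p/, /ʈ/, /q/

bilabial: voiceless —, voiced /b/.
dental: voiceless /t̪/, voiced /d̪/.
retroflex: voiceless —, voiced /ɖ/.
velar: voiceless /k/, voiced /ɡ/.
uvular: voiceless —, voiced /ɢ/.
Gaps, from front to back: bilabial lacks voiceless (/p/); retroflex lacks voiceless (/ʈ/); uvular lacks voiceless (/q/).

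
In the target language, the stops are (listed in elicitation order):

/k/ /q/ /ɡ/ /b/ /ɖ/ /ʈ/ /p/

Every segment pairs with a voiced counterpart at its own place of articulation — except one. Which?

Bilabial: /p/ ~ /b/
Retroflex: /ʈ/ ~ /ɖ/
Velar: /k/ ~ /ɡ/
Uvular: only /q/ (voiceless); no voiced partner.
So /q/ is the unpaired segment.

/q/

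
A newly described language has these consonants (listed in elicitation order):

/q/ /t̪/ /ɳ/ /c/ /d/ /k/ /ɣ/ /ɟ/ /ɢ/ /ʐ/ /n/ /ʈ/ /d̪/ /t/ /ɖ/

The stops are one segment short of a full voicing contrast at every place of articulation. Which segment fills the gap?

/ɡ/

dental: voiceless /t̪/, voiced /d̪/.
alveolar: voiceless /t/, voiced /d/.
retroflex: voiceless /ʈ/, voiced /ɖ/.
palatal: voiceless /c/, voiced /ɟ/.
velar: voiceless /k/, voiced —.
uvular: voiceless /q/, voiced /ɢ/.
The velar row has no voiced member, so the gap is the voiced velar stop /ɡ/.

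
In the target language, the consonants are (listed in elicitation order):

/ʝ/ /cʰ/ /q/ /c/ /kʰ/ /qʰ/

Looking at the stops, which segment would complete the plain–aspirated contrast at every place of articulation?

palatal: plain /c/, aspirated /cʰ/.
velar: plain —, aspirated /kʰ/.
uvular: plain /q/, aspirated /qʰ/.
The velar row has no plain member, so the gap is the plain velar stop /k/.

/k/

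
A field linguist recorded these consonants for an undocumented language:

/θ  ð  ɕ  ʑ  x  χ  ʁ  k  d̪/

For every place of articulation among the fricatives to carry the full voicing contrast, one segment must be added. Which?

Voiceless: /θ/ (dental), /ɕ/ (alveolo-palatal), /x/ (velar), /χ/ (uvular).
Voiced: /ð/ (dental), /ʑ/ (alveolo-palatal), /ʁ/ (uvular).
The velar row has no voiced member, so the gap is the voiced velar fricative /ɣ/.

/ɣ/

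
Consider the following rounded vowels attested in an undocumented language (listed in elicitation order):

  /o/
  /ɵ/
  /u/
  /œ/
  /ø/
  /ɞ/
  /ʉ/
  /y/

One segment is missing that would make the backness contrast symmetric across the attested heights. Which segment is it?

/ɔ/

high: front /y/, central /ʉ/, back /u/.
high-mid: front /ø/, central /ɵ/, back /o/.
low-mid: front /œ/, central /ɞ/, back —.
The low-mid row has no back member, so the gap is the low-mid back rounded vowel /ɔ/.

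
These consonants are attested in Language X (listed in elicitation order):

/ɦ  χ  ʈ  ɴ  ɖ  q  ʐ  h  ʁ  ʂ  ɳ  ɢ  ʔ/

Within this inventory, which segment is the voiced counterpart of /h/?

/h/ is a voiceless glottal fricative.
The voiced counterpart is a voiced glottal fricative — in this inventory, /ɦ/.

/ɦ/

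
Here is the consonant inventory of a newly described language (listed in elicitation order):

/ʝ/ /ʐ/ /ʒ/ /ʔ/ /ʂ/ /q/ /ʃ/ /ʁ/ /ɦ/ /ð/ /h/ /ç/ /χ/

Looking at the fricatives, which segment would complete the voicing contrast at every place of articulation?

/θ/

place of articulation  voiceless  voiced  
dental            —         ð       
postalveolar      ʃ         ʒ       
retroflex         ʂ         ʐ       
palatal           ç         ʝ       
uvular            χ         ʁ       
glottal           h         ɦ       
The dental row has no voiceless member, so the gap is the voiceless dental fricative /θ/.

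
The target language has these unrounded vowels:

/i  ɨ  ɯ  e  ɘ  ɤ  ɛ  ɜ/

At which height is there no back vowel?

low-mid

Front: /i/ (high), /e/ (high-mid), /ɛ/ (low-mid).
Central: /ɨ/ (high), /ɘ/ (high-mid), /ɜ/ (low-mid).
Back: /ɯ/ (high), /ɤ/ (high-mid).
Every height has a back member except low-mid, where /ʌ/ would be expected.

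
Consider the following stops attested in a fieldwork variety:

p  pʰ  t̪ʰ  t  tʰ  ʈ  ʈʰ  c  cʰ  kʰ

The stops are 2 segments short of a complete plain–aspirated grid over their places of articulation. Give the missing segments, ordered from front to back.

place of articulation  plain     aspirated
bilabial          p         pʰ      
dental            —         t̪ʰ     
alveolar          t         tʰ      
retroflex         ʈ         ʈʰ      
palatal           c         cʰ      
velar             —         kʰ      
Gaps, from front to back: dental lacks plain (/t̪/); velar lacks plain (/k/).

/t̪/, /k/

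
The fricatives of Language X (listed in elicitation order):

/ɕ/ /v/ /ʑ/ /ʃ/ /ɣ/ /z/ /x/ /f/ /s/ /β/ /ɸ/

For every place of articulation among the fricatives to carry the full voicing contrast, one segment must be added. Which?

/ʒ/

bilabial: voiceless /ɸ/, voiced /β/.
labiodental: voiceless /f/, voiced /v/.
alveolar: voiceless /s/, voiced /z/.
postalveolar: voiceless /ʃ/, voiced —.
alveolo-palatal: voiceless /ɕ/, voiced /ʑ/.
velar: voiceless /x/, voiced /ɣ/.
The postalveolar row has no voiced member, so the gap is the voiced postalveolar fricative /ʒ/.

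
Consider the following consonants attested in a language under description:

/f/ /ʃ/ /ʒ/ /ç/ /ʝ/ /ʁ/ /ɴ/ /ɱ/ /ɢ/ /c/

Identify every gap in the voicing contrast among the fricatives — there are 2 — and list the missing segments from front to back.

Voiceless: /f/ (labiodental), /ʃ/ (postalveolar), /ç/ (palatal).
Voiced: /ʒ/ (postalveolar), /ʝ/ (palatal), /ʁ/ (uvular).
Gaps, from front to back: labiodental lacks voiced (/v/); uvular lacks voiceless (/χ/).

/v/, /χ/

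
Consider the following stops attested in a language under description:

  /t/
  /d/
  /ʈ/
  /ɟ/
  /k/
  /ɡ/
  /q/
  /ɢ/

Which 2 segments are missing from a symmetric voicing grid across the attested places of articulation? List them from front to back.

/ɖ/, /c/

alveolar: voiceless /t/, voiced /d/.
retroflex: voiceless /ʈ/, voiced —.
palatal: voiceless —, voiced /ɟ/.
velar: voiceless /k/, voiced /ɡ/.
uvular: voiceless /q/, voiced /ɢ/.
Gaps, from front to back: retroflex lacks voiced (/ɖ/); palatal lacks voiceless (/c/).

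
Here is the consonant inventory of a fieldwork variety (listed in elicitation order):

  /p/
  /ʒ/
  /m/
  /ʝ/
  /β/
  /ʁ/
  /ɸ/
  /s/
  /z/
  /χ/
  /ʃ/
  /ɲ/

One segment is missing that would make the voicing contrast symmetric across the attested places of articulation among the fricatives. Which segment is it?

bilabial: voiceless /ɸ/, voiced /β/.
alveolar: voiceless /s/, voiced /z/.
postalveolar: voiceless /ʃ/, voiced /ʒ/.
palatal: voiceless —, voiced /ʝ/.
uvular: voiceless /χ/, voiced /ʁ/.
The palatal row has no voiceless member, so the gap is the voiceless palatal fricative /ç/.

/ç/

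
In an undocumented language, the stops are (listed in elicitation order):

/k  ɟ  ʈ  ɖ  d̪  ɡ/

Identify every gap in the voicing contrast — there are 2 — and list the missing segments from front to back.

dental: voiceless —, voiced /d̪/.
retroflex: voiceless /ʈ/, voiced /ɖ/.
palatal: voiceless —, voiced /ɟ/.
velar: voiceless /k/, voiced /ɡ/.
Gaps, from front to back: dental lacks voiceless (/t̪/); palatal lacks voiceless (/c/).

/t̪/, /c/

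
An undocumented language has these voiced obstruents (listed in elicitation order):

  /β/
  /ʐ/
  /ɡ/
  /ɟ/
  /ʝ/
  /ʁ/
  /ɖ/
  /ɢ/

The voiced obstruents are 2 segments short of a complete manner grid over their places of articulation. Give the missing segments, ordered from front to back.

/b/, /ɣ/

bilabial: stop —, fricative /β/.
retroflex: stop /ɖ/, fricative /ʐ/.
palatal: stop /ɟ/, fricative /ʝ/.
velar: stop /ɡ/, fricative —.
uvular: stop /ɢ/, fricative /ʁ/.
Gaps, from front to back: bilabial lacks stop (/b/); velar lacks fricative (/ɣ/).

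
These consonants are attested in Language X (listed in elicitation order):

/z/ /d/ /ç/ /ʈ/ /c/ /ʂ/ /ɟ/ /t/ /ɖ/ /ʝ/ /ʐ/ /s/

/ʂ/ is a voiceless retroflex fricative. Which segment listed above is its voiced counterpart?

/ʐ/

The voiced counterpart is a voiced retroflex fricative — in this inventory, /ʐ/.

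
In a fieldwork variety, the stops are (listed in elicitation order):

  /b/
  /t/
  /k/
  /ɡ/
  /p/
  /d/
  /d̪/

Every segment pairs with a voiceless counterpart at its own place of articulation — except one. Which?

/d̪/

Bilabial: /p/ ~ /b/
Alveolar: /t/ ~ /d/
Velar: /k/ ~ /ɡ/
Dental: only /d̪/ (voiced); no voiceless partner.
So /d̪/ is the unpaired segment.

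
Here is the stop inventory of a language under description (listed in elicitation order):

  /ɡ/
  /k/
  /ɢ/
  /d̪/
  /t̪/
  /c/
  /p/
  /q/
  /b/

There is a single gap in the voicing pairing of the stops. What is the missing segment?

/ɟ/

Voiceless: /p/ (bilabial), /t̪/ (dental), /c/ (palatal), /k/ (velar), /q/ (uvular).
Voiced: /b/ (bilabial), /d̪/ (dental), /ɡ/ (velar), /ɢ/ (uvular).
The palatal row has no voiced member, so the gap is the voiced palatal stop /ɟ/.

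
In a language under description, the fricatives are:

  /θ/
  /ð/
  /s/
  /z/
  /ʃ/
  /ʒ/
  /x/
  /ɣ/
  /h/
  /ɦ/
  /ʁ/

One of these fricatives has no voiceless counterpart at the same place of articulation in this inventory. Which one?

Dental: /θ/ ~ /ð/
Alveolar: /s/ ~ /z/
Postalveolar: /ʃ/ ~ /ʒ/
Velar: /x/ ~ /ɣ/
Glottal: /h/ ~ /ɦ/
Uvular: only /ʁ/ (voiced); no voiceless partner.
So /ʁ/ is the unpaired segment.

/ʁ/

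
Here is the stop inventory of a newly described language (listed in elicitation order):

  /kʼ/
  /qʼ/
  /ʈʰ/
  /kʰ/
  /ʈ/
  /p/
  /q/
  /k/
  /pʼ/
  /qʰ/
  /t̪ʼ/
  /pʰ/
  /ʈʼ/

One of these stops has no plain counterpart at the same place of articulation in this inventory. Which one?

/t̪ʼ/

Bilabial: /p/ ~ /pʰ/ ~ /pʼ/
Retroflex: /ʈ/ ~ /ʈʰ/ ~ /ʈʼ/
Velar: /k/ ~ /kʰ/ ~ /kʼ/
Uvular: /q/ ~ /qʰ/ ~ /qʼ/
Dental: only /t̪ʼ/ (ejective); no plain partner.
So /t̪ʼ/ is the unpaired segment.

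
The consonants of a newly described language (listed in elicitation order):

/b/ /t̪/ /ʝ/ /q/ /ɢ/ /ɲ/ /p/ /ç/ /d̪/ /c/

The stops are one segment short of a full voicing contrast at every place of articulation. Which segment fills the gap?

place of articulation  voiceless  voiced  
bilabial          p         b       
dental            t̪        d̪      
palatal           c         —       
uvular            q         ɢ       
The palatal row has no voiced member, so the gap is the voiced palatal stop /ɟ/.

/ɟ/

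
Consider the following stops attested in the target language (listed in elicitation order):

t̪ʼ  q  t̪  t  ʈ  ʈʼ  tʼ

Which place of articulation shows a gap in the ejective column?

uvular

place of articulation  plain     ejective
dental            t̪        t̪ʼ     
alveolar          t         tʼ      
retroflex         ʈ         ʈʼ      
uvular            q         —       
Every place of articulation has an ejective member except uvular, where /qʼ/ would be expected.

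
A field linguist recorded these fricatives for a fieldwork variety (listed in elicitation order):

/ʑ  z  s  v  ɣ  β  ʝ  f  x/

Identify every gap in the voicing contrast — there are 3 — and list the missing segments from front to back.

/ɸ/, /ɕ/, /ç/

place of articulation  voiceless  voiced  
bilabial          —         β       
labiodental       f         v       
alveolar          s         z       
alveolo-palatal   —         ʑ       
palatal           —         ʝ       
velar             x         ɣ       
Gaps, from front to back: bilabial lacks voiceless (/ɸ/); alveolo-palatal lacks voiceless (/ɕ/); palatal lacks voiceless (/ç/).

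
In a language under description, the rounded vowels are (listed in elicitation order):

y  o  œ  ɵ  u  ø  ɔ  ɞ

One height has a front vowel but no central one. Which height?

height            front     central   back    
high              y         —         u       
high-mid          ø         ɵ         o       
low-mid           œ         ɞ         ɔ       
Every height has a central member except high, where /ʉ/ would be expected.

high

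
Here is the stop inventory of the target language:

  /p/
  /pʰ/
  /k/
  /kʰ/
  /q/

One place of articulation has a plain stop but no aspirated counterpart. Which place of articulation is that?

Plain: /p/ (bilabial), /k/ (velar), /q/ (uvular).
Aspirated: /pʰ/ (bilabial), /kʰ/ (velar).
Every place of articulation has an aspirated member except uvular, where /qʰ/ would be expected.

uvular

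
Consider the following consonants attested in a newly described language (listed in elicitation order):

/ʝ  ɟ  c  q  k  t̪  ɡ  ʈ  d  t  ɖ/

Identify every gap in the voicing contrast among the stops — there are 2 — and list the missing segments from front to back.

place of articulation  voiceless  voiced  
dental            t̪        —       
alveolar          t         d       
retroflex         ʈ         ɖ       
palatal           c         ɟ       
velar             k         ɡ       
uvular            q         —       
Gaps, from front to back: dental lacks voiced (/d̪/); uvular lacks voiced (/ɢ/).

/d̪/, /ɢ/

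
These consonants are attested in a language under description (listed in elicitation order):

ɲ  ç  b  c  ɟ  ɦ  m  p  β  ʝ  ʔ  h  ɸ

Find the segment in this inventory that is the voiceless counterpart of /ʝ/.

/ç/

/ʝ/ is a voiced palatal fricative.
The voiceless counterpart is a voiceless palatal fricative — in this inventory, /ç/.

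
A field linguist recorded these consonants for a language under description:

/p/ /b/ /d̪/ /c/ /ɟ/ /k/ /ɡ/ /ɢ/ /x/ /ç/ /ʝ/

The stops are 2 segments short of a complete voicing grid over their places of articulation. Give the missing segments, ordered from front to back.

bilabial: voiceless /p/, voiced /b/.
dental: voiceless —, voiced /d̪/.
palatal: voiceless /c/, voiced /ɟ/.
velar: voiceless /k/, voiced /ɡ/.
uvular: voiceless —, voiced /ɢ/.
Gaps, from front to back: dental lacks voiceless (/t̪/); uvular lacks voiceless (/q/).

/t̪/, /q/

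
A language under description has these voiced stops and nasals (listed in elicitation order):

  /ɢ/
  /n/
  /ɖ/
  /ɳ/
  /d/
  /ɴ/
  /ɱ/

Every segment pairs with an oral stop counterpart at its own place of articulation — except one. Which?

Alveolar: /d/ ~ /n/
Retroflex: /ɖ/ ~ /ɳ/
Uvular: /ɢ/ ~ /ɴ/
Labiodental: only /ɱ/ (nasal); no oral stop partner.
So /ɱ/ is the unpaired segment.

/ɱ/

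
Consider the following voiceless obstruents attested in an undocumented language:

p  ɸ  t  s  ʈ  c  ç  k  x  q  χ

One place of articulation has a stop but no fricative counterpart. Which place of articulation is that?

Stop: /p/ (bilabial), /t/ (alveolar), /ʈ/ (retroflex), /c/ (palatal), /k/ (velar), /q/ (uvular).
Fricative: /ɸ/ (bilabial), /s/ (alveolar), /ç/ (palatal), /x/ (velar), /χ/ (uvular).
Every place of articulation has a fricative member except retroflex, where /ʂ/ would be expected.

retroflex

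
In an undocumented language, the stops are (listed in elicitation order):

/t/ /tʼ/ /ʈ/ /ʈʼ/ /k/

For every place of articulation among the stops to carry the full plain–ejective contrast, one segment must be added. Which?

alveolar: plain /t/, ejective /tʼ/.
retroflex: plain /ʈ/, ejective /ʈʼ/.
velar: plain /k/, ejective —.
The velar row has no ejective member, so the gap is the ejective velar stop /kʼ/.

/kʼ/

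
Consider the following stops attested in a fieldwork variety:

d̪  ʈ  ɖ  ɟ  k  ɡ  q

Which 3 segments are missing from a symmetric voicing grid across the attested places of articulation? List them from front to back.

dental: voiceless —, voiced /d̪/.
retroflex: voiceless /ʈ/, voiced /ɖ/.
palatal: voiceless —, voiced /ɟ/.
velar: voiceless /k/, voiced /ɡ/.
uvular: voiceless /q/, voiced —.
Gaps, from front to back: dental lacks voiceless (/t̪/); palatal lacks voiceless (/c/); uvular lacks voiced (/ɢ/).

/t̪/, /c/, /ɢ/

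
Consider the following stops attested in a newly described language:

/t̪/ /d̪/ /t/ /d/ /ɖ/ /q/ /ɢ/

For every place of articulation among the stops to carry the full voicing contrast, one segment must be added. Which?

dental: voiceless /t̪/, voiced /d̪/.
alveolar: voiceless /t/, voiced /d/.
retroflex: voiceless —, voiced /ɖ/.
uvular: voiceless /q/, voiced /ɢ/.
The retroflex row has no voiceless member, so the gap is the voiceless retroflex stop /ʈ/.

/ʈ/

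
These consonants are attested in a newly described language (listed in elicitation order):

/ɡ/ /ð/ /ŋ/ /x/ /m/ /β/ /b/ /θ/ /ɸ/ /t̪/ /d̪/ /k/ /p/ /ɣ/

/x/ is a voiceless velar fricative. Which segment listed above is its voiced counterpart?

The voiced counterpart is a voiced velar fricative — in this inventory, /ɣ/.

/ɣ/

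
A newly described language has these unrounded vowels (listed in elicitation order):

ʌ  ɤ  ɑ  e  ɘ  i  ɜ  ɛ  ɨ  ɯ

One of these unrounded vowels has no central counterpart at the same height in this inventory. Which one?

/ɑ/

High: /i/ ~ /ɨ/ ~ /ɯ/
High-mid: /e/ ~ /ɘ/ ~ /ɤ/
Low-mid: /ɛ/ ~ /ɜ/ ~ /ʌ/
Low: only /ɑ/ (back); no central partner.
So /ɑ/ is the unpaired segment.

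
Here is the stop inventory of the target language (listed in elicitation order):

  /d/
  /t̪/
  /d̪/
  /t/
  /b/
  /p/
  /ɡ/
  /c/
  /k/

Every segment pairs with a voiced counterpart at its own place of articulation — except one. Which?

/c/

Bilabial: /p/ ~ /b/
Dental: /t̪/ ~ /d̪/
Alveolar: /t/ ~ /d/
Velar: /k/ ~ /ɡ/
Palatal: only /c/ (voiceless); no voiced partner.
So /c/ is the unpaired segment.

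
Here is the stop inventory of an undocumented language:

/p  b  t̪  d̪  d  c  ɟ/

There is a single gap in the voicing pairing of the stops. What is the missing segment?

place of articulation  voiceless  voiced  
bilabial          p         b       
dental            t̪        d̪      
alveolar          —         d       
palatal           c         ɟ       
The alveolar row has no voiceless member, so the gap is the voiceless alveolar stop /t/.

/t/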